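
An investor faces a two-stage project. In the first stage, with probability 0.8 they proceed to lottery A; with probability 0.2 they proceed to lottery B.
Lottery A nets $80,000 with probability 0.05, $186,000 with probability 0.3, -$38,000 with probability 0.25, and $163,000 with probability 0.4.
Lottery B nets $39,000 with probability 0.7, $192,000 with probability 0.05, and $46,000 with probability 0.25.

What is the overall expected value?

$102,080

EV(A) = 0.05 × 80000 + 0.3 × 186000 + 0.25 × (-38000) + 0.4 × 163000 = 4000 + 55800 − 9500 + 65200 = 115500
EV(B) = 0.7 × 39000 + 0.05 × 192000 + 0.25 × 46000 = 27300 + 9600 + 11500 = 48400
Overall = 0.8 × 115500 + 0.2 × 48400 = 92400 + 9680 = 102080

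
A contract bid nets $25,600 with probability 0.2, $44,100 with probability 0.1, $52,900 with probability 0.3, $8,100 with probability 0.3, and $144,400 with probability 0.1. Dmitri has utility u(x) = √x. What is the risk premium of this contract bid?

E[u] = 0.2·√25600 + 0.1·√44100 + 0.3·√52900 + 0.3·√8100 + 0.1·√144400 = 0.2·160 + 0.1·210 + 0.3·230 + 0.3·90 + 0.1·380 = 187
CE = (187)² = 34969
Risk premium = EV − CE = 42270 − 34969 = 7301

$7,301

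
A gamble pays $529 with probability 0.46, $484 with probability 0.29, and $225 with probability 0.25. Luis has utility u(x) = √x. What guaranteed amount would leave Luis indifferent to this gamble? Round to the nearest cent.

$428.90

E[u] = 0.46·√529 + 0.29·√484 + 0.25·√225 = 0.46·23 + 0.29·22 + 0.25·15 = 20.71
CE = (20.71)² = 428.9041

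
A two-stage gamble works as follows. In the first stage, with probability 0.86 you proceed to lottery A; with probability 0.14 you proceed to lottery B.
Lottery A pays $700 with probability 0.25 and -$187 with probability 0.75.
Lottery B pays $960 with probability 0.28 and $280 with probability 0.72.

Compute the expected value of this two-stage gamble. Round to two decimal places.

EV(A) = 0.25 × 700 + 0.75 × (-187) = 175 − 140.25 = 34.75
EV(B) = 0.28 × 960 + 0.72 × 280 = 268.8 + 201.6 = 470.4
Overall = 0.86 × 34.75 + 0.14 × 470.4 = 29.885 + 65.856 = 95.741

$95.74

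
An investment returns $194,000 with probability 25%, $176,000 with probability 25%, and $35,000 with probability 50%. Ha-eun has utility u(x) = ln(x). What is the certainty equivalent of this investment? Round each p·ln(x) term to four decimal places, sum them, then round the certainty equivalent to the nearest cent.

E[u] = 0.25·ln(194000) + 0.25·ln(176000) + 0.5·ln(35000) = 3.0439 + 3.0196 + 5.2316 = 11.2951
CE = e^11.2951 ≈ 80426.58

$80,426.58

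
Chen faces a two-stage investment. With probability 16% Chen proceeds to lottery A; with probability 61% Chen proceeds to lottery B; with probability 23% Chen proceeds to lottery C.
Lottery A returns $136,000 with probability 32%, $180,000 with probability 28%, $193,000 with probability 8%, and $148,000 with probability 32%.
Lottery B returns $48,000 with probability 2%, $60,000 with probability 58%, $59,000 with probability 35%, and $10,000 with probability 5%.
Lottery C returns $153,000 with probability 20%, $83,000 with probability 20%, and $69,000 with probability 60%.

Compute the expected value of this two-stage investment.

EV(A) = 0.32 × 136000 + 0.28 × 180000 + 0.08 × 193000 + 0.32 × 148000 = 43520 + 50400 + 15440 + 47360 = 156720
EV(B) = 0.02 × 48000 + 0.58 × 60000 + 0.35 × 59000 + 0.05 × 10000 = 960 + 34800 + 20650 + 500 = 56910
EV(C) = 0.2 × 153000 + 0.2 × 83000 + 0.6 × 69000 = 30600 + 16600 + 41400 = 88600
Overall = 0.16 × 156720 + 0.61 × 56910 + 0.23 × 88600 = 25075.2 + 34715.1 + 20378 = 80168.3

$80,168.30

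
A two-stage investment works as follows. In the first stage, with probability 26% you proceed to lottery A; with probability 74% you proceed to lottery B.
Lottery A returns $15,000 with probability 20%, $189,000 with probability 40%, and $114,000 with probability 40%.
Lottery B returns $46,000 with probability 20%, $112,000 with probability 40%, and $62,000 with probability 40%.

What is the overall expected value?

$90,604

EV(A) = 0.2 × 15000 + 0.4 × 189000 + 0.4 × 114000 = 3000 + 75600 + 45600 = 124200
EV(B) = 0.2 × 46000 + 0.4 × 112000 + 0.4 × 62000 = 9200 + 44800 + 24800 = 78800
Overall = 0.26 × 124200 + 0.74 × 78800 = 32292 + 58312 = 90604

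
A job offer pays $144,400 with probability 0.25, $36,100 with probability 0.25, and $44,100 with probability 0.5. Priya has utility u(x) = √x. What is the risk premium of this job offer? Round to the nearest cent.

E[u] = 0.25·√144400 + 0.25·√36100 + 0.5·√44100 = 0.25·380 + 0.25·190 + 0.5·210 = 247.5
CE = (247.5)² = 61256.25
Risk premium = EV − CE = 67175 − 61256.25 = 5918.75

$5,918.75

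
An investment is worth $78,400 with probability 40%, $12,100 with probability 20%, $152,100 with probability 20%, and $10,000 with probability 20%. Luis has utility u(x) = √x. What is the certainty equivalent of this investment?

E[u] = 0.4·√78400 + 0.2·√12100 + 0.2·√152100 + 0.2·√10000 = 0.4·280 + 0.2·110 + 0.2·390 + 0.2·100 = 232
CE = (232)² = 53824

$53,824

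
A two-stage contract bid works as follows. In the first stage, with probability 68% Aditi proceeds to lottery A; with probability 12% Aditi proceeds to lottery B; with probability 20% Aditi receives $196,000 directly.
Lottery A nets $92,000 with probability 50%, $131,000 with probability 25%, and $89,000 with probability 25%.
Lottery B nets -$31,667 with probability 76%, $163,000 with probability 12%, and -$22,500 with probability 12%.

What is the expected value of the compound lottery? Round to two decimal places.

$107,015.17

EV(A) = 0.5 × 92000 + 0.25 × 131000 + 0.25 × 89000 = 46000 + 32750 + 22250 = 101000
EV(B) = 0.76 × (-31667) + 0.12 × 163000 + 0.12 × (-22500) = -24066.92 + 19560 − 2700 = -7206.92
Branch C: 196000 (certain)
Overall = 0.68 × 101000 + 0.12 × (-7206.92) + 0.2 × 196000 = 68680 − 864.8304 + 39200 = 107015.1696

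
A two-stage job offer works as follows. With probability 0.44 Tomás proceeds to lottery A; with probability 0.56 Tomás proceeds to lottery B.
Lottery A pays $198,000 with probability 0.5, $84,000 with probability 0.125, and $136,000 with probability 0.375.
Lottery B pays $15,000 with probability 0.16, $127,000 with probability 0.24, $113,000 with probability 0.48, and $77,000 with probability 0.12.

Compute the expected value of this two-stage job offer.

EV(A) = 0.5 × 198000 + 0.125 × 84000 + 0.375 × 136000 = 99000 + 10500 + 51000 = 160500
EV(B) = 0.16 × 15000 + 0.24 × 127000 + 0.48 × 113000 + 0.12 × 77000 = 2400 + 30480 + 54240 + 9240 = 96360
Overall = 0.44 × 160500 + 0.56 × 96360 = 70620 + 53961.6 = 124581.6

$124,581.60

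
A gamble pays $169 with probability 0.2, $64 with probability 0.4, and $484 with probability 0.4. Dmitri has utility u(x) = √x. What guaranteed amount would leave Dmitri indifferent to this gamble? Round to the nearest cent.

$213.16

E[u] = 0.2·√169 + 0.4·√64 + 0.4·√484 = 0.2·13 + 0.4·8 + 0.4·22 = 14.6
CE = (14.6)² = 213.16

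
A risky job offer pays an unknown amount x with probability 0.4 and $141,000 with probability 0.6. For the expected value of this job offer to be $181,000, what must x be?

x = $241,000

0.4·x + 0.6·141000 = 181000
0.4·x = 181000 − 84600 = 96400
x = 96400 / 0.4 = 241000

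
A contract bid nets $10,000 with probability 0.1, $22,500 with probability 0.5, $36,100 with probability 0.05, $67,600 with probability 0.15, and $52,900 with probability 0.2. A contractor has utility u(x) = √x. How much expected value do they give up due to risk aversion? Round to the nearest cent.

E[u] = 0.1·√10000 + 0.5·√22500 + 0.05·√36100 + 0.15·√67600 + 0.2·√52900 = 0.1·100 + 0.5·150 + 0.05·190 + 0.15·260 + 0.2·230 = 179.5
CE = (179.5)² = 32220.25
Risk premium = EV − CE = 34775 − 32220.25 = 2554.75

$2,554.75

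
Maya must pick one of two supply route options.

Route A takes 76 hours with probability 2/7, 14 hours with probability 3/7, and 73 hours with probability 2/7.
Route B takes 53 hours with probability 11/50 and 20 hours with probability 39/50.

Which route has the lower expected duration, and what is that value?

Route B (27.26 hours)

Route A = 2/7 × 76 + 3/7 × 14 + 2/7 × 73 = 21.7143 + 6 + 20.8571 = 48.5714
Route B = 11/50 × 53 + 39/50 × 20 = 11.66 + 15.6 = 27.26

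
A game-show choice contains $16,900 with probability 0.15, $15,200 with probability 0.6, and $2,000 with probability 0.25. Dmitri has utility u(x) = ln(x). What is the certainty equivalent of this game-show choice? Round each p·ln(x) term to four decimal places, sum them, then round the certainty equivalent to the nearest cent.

E[u] = 0.15·ln(16900) + 0.6·ln(15200) + 0.25·ln(2000) = 1.4603 + 5.7774 + 1.9002 = 9.1379
CE = e^9.1379 ≈ 9301.21

$9,301.21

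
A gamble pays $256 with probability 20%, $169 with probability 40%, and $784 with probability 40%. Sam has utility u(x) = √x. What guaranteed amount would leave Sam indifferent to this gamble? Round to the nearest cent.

$384.16

E[u] = 0.2·√256 + 0.4·√169 + 0.4·√784 = 0.2·16 + 0.4·13 + 0.4·28 = 19.6
CE = (19.6)² = 384.16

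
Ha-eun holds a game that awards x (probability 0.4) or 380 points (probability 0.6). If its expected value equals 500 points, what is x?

0.4·x + 0.6·380 = 500
0.4·x = 500 − 228 = 272
x = 272 / 0.4 = 680

x = 680 points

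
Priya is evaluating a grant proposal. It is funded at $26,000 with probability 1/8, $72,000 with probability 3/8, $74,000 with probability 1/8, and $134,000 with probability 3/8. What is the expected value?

$89,750

EV = 1/8 × 26000 + 3/8 × 72000 + 1/8 × 74000 + 3/8 × 134000 = 3250 + 27000 + 9250 + 50250 = 89750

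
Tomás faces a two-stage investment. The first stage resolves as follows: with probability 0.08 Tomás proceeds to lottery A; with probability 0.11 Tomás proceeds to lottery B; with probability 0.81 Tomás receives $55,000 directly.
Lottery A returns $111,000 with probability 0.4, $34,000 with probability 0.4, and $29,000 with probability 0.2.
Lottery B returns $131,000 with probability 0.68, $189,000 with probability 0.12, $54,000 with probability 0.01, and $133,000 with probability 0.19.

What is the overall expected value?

EV(A) = 0.4 × 111000 + 0.4 × 34000 + 0.2 × 29000 = 44400 + 13600 + 5800 = 63800
EV(B) = 0.68 × 131000 + 0.12 × 189000 + 0.01 × 54000 + 0.19 × 133000 = 89080 + 22680 + 540 + 25270 = 137570
Branch C: 55000 (certain)
Overall = 0.08 × 63800 + 0.11 × 137570 + 0.81 × 55000 = 5104 + 15132.7 + 44550 = 64786.7

$64,786.70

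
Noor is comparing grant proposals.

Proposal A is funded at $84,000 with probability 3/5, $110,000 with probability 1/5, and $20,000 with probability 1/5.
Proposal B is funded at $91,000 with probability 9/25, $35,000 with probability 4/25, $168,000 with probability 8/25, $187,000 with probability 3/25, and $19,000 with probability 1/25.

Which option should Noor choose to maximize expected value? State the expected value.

Proposal A = 3/5 × 84000 + 1/5 × 110000 + 1/5 × 20000 = 50400 + 22000 + 4000 = 76400
Proposal B = 9/25 × 91000 + 4/25 × 35000 + 8/25 × 168000 + 3/25 × 187000 + 1/25 × 19000 = 32760 + 5600 + 53760 + 22440 + 760 = 115320

Proposal B ($115,320)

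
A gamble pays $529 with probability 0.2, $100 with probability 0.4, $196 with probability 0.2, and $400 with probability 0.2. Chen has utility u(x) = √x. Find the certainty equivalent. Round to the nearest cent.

E[u] = 0.2·√529 + 0.4·√100 + 0.2·√196 + 0.2·√400 = 0.2·23 + 0.4·10 + 0.2·14 + 0.2·20 = 15.4
CE = (15.4)² = 237.16

$237.16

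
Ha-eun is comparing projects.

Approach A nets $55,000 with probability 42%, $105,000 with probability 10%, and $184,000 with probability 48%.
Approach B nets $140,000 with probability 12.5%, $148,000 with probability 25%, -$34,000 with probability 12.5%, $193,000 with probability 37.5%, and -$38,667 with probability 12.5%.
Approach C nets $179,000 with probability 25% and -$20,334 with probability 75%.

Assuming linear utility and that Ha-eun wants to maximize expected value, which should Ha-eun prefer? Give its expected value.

Approach A = 0.42 × 55000 + 0.1 × 105000 + 0.48 × 184000 = 23100 + 10500 + 88320 = 121920
Approach B = 0.125 × 140000 + 0.25 × 148000 + 0.125 × (-34000) + 0.375 × 193000 + 0.125 × (-38667) = 17500 + 37000 − 4250 + 72375 − 4833.375 = 117791.625
Approach C = 0.25 × 179000 + 0.75 × (-20334) = 44750 − 15250.5 = 29499.5

Approach A ($121,920)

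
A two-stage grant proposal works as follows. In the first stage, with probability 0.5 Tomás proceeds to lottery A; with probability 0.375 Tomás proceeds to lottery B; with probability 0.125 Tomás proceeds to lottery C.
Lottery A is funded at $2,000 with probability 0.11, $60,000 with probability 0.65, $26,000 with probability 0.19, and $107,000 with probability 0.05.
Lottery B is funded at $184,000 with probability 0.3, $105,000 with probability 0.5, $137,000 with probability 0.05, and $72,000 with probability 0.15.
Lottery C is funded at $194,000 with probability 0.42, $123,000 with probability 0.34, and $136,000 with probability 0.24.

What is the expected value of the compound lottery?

EV(A) = 0.11 × 2000 + 0.65 × 60000 + 0.19 × 26000 + 0.05 × 107000 = 220 + 39000 + 4940 + 5350 = 49510
EV(B) = 0.3 × 184000 + 0.5 × 105000 + 0.05 × 137000 + 0.15 × 72000 = 55200 + 52500 + 6850 + 10800 = 125350
EV(C) = 0.42 × 194000 + 0.34 × 123000 + 0.24 × 136000 = 81480 + 41820 + 32640 = 155940
Overall = 0.5 × 49510 + 0.375 × 125350 + 0.125 × 155940 = 24755 + 47006.25 + 19492.5 = 91253.75

$91,253.75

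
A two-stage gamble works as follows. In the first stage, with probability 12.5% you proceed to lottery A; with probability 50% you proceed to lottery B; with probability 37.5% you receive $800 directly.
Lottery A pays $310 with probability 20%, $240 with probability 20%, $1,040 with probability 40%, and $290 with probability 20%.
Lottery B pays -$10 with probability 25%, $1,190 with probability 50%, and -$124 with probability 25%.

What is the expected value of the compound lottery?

$653.75

EV(A) = 0.2 × 310 + 0.2 × 240 + 0.4 × 1040 + 0.2 × 290 = 62 + 48 + 416 + 58 = 584
EV(B) = 0.25 × (-10) + 0.5 × 1190 + 0.25 × (-124) = -2.5 + 595 − 31 = 561.5
Branch C: 800 (certain)
Overall = 0.125 × 584 + 0.5 × 561.5 + 0.375 × 800 = 73 + 280.75 + 300 = 653.75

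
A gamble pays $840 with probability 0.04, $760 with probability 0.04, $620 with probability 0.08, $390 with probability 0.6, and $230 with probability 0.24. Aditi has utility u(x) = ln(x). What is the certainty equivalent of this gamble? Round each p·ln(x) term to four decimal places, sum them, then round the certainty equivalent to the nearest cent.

E[u] = 0.04·ln(840) + 0.04·ln(760) + 0.08·ln(620) + 0.6·ln(390) + 0.24·ln(230) = 0.2693 + 0.2653 + 0.5144 + 3.5797 + 1.3051 = 5.9338
CE = e^5.9338 ≈ 377.59

$377.59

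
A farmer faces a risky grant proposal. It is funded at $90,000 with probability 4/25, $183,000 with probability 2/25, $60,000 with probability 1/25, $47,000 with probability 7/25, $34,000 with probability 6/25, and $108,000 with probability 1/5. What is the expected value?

EV = 4/25 × 90000 + 2/25 × 183000 + 1/25 × 60000 + 7/25 × 47000 + 6/25 × 34000 + 1/5 × 108000 = 14400 + 14640 + 2400 + 13160 + 8160 + 21600 = 74360

$74,360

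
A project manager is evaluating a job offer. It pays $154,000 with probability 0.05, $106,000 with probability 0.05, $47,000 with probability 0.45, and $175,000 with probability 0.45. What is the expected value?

$112,900

EV = 0.05 × 154000 + 0.05 × 106000 + 0.45 × 47000 + 0.45 × 175000 = 7700 + 5300 + 21150 + 78750 = 112900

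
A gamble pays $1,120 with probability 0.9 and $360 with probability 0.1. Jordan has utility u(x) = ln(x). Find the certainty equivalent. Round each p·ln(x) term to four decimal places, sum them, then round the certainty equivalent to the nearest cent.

$999.84

E[u] = 0.9·ln(1120) + 0.1·ln(360) = 6.3190 + 0.5886 = 6.9076
CE = e^6.9076 ≈ 999.84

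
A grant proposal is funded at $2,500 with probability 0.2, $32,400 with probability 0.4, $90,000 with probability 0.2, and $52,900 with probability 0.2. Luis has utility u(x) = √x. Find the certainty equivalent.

E[u] = 0.2·√2500 + 0.4·√32400 + 0.2·√90000 + 0.2·√52900 = 0.2·50 + 0.4·180 + 0.2·300 + 0.2·230 = 188
CE = (188)² = 35344

$35,344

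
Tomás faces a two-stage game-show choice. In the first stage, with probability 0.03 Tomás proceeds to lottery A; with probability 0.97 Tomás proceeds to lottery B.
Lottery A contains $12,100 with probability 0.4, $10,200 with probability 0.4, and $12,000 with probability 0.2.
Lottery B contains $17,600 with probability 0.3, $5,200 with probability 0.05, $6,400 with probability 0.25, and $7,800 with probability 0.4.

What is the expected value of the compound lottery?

EV(A) = 0.4 × 12100 + 0.4 × 10200 + 0.2 × 12000 = 4840 + 4080 + 2400 = 11320
EV(B) = 0.3 × 17600 + 0.05 × 5200 + 0.25 × 6400 + 0.4 × 7800 = 5280 + 260 + 1600 + 3120 = 10260
Overall = 0.03 × 11320 + 0.97 × 10260 = 339.6 + 9952.2 = 10291.8

$10,291.80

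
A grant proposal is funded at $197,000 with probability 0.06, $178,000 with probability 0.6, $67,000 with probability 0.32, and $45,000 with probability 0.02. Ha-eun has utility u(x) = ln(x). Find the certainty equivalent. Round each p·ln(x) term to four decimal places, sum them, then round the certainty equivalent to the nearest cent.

E[u] = 0.06·ln(197000) + 0.6·ln(178000) + 0.32·ln(67000) + 0.02·ln(45000) = 0.7315 + 7.2537 + 3.5560 + 0.2143 = 11.7555
CE = e^11.7555 ≈ 127452.62

$127,452.62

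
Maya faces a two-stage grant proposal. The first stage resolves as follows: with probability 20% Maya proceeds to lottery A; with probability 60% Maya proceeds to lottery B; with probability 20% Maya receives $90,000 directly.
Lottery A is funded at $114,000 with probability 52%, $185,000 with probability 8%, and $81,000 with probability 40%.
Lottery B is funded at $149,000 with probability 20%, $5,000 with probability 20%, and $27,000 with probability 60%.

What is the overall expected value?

EV(A) = 0.52 × 114000 + 0.08 × 185000 + 0.4 × 81000 = 59280 + 14800 + 32400 = 106480
EV(B) = 0.2 × 149000 + 0.2 × 5000 + 0.6 × 27000 = 29800 + 1000 + 16200 = 47000
Branch C: 90000 (certain)
Overall = 0.2 × 106480 + 0.6 × 47000 + 0.2 × 90000 = 21296 + 28200 + 18000 = 67496

$67,496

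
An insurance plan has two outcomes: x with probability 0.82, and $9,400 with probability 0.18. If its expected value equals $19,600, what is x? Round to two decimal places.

x = $21,839.02

0.82·x + 0.18·9400 = 19600
0.82·x = 19600 − 1692 = 17908
x = 17908 / 0.82 = 21839.0244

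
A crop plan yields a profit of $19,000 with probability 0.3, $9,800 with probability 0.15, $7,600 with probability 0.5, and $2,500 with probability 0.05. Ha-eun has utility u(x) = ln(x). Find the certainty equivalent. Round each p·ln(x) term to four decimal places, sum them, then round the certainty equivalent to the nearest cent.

$9,832.02

E[u] = 0.3·ln(19000) + 0.15·ln(9800) + 0.5·ln(7600) + 0.05·ln(2500) = 2.9557 + 1.3785 + 4.4680 + 0.3912 = 9.1934
CE = e^9.1934 ≈ 9832.02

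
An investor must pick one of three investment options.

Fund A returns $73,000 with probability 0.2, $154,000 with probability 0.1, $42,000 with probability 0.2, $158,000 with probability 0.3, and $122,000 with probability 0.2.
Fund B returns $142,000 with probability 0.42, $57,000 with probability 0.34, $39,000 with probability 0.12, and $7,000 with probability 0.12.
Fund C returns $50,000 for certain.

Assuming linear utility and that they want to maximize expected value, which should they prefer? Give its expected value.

Fund A ($110,200)

Fund A = 0.2 × 73000 + 0.1 × 154000 + 0.2 × 42000 + 0.3 × 158000 + 0.2 × 122000 = 14600 + 15400 + 8400 + 47400 + 24400 = 110200
Fund B = 0.42 × 142000 + 0.34 × 57000 + 0.12 × 39000 + 0.12 × 7000 = 59640 + 19380 + 4680 + 840 = 84540
Fund C: 50000 (certain)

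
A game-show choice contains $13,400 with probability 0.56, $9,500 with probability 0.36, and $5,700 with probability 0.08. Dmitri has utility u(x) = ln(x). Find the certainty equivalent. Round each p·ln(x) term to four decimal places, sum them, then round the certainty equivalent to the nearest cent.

E[u] = 0.56·ln(13400) + 0.36·ln(9500) + 0.08·ln(5700) = 5.3217 + 3.2973 + 0.6919 = 9.3109
CE = e^9.3109 ≈ 11057.90

$11,057.90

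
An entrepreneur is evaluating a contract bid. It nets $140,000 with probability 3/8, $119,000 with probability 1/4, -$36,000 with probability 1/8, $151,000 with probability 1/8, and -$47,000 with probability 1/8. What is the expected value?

EV = 3/8 × 140000 + 1/4 × 119000 + 1/8 × (-36000) + 1/8 × 151000 + 1/8 × (-47000) = 52500 + 29750 − 4500 + 18875 − 5875 = 90750

$90,750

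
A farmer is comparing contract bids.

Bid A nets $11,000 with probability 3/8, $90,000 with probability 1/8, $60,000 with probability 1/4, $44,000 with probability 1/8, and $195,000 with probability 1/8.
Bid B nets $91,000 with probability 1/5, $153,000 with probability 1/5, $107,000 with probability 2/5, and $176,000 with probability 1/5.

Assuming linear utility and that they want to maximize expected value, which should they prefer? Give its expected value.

Bid A = 3/8 × 11000 + 1/8 × 90000 + 1/4 × 60000 + 1/8 × 44000 + 1/8 × 195000 = 4125 + 11250 + 15000 + 5500 + 24375 = 60250
Bid B = 1/5 × 91000 + 1/5 × 153000 + 2/5 × 107000 + 1/5 × 176000 = 18200 + 30600 + 42800 + 35200 = 126800

Bid B ($126,800)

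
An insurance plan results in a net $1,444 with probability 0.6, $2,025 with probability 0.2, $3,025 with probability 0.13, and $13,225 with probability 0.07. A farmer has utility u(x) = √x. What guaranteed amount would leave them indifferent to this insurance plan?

$2,209

E[u] = 0.6·√1444 + 0.2·√2025 + 0.13·√3025 + 0.07·√13225 = 0.6·38 + 0.2·45 + 0.13·55 + 0.07·115 = 47
CE = (47)² = 2209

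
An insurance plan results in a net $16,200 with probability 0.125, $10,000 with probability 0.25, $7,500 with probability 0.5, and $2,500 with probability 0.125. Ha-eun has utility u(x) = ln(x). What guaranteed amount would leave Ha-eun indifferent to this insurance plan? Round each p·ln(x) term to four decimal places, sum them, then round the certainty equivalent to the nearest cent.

E[u] = 0.125·ln(16200) + 0.25·ln(10000) + 0.5·ln(7500) + 0.125·ln(2500) = 1.2116 + 2.3026 + 4.4613 + 0.9780 = 8.9535
CE = e^8.9535 ≈ 7734.92

$7,734.92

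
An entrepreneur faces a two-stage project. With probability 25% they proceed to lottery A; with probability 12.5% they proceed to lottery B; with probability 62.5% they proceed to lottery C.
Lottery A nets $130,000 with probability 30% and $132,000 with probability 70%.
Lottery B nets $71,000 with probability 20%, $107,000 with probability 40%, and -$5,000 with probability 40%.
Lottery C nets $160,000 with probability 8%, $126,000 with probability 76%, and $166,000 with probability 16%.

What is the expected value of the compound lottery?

EV(A) = 0.3 × 130000 + 0.7 × 132000 = 39000 + 92400 = 131400
EV(B) = 0.2 × 71000 + 0.4 × 107000 + 0.4 × (-5000) = 14200 + 42800 − 2000 = 55000
EV(C) = 0.08 × 160000 + 0.76 × 126000 + 0.16 × 166000 = 12800 + 95760 + 26560 = 135120
Overall = 0.25 × 131400 + 0.125 × 55000 + 0.625 × 135120 = 32850 + 6875 + 84450 = 124175

$124,175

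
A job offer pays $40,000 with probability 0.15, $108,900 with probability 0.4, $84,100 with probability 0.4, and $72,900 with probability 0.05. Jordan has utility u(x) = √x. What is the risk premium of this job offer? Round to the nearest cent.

$1,872.75

E[u] = 0.15·√40000 + 0.4·√108900 + 0.4·√84100 + 0.05·√72900 = 0.15·200 + 0.4·330 + 0.4·290 + 0.05·270 = 291.5
CE = (291.5)² = 84972.25
Risk premium = EV − CE = 86845 − 84972.25 = 1872.75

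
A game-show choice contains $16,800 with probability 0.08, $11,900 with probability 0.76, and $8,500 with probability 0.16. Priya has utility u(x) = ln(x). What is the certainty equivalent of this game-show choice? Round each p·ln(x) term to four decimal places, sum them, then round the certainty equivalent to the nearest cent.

E[u] = 0.08·ln(16800) + 0.76·ln(11900) + 0.16·ln(8500) = 0.7783 + 7.1321 + 1.4477 = 9.3581
CE = e^9.3581 ≈ 11592.34

$11,592.34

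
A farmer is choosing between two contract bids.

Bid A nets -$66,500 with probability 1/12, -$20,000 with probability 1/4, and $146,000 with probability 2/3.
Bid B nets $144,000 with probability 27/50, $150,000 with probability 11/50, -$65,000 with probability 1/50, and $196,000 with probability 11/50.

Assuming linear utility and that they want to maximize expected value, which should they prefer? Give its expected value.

Bid B ($152,580)

Bid A = 1/12 × (-66500) + 1/4 × (-20000) + 2/3 × 146000 = -5541.6667 − 5000 + 97333.3333 = 86791.6667
Bid B = 27/50 × 144000 + 11/50 × 150000 + 1/50 × (-65000) + 11/50 × 196000 = 77760 + 33000 − 1300 + 43120 = 152580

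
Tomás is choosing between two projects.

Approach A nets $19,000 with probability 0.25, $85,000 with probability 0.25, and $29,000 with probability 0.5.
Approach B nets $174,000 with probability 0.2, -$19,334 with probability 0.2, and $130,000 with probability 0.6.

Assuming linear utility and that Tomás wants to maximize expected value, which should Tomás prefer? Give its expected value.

Approach A = 0.25 × 19000 + 0.25 × 85000 + 0.5 × 29000 = 4750 + 21250 + 14500 = 40500
Approach B = 0.2 × 174000 + 0.2 × (-19334) + 0.6 × 130000 = 34800 − 3866.8 + 78000 = 108933.2

Approach B ($108,933.20)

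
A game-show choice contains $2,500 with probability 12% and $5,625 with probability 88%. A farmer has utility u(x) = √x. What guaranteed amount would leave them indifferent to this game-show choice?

E[u] = 0.12·√2500 + 0.88·√5625 = 0.12·50 + 0.88·75 = 72
CE = (72)² = 5184

$5,184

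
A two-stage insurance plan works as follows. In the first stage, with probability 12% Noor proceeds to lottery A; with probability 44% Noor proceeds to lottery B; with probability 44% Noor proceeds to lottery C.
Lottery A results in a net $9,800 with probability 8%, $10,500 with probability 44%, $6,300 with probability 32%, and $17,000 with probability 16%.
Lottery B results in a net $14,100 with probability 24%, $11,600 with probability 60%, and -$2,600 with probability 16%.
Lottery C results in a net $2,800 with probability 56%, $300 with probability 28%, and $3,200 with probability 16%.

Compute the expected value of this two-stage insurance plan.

EV(A) = 0.08 × 9800 + 0.44 × 10500 + 0.32 × 6300 + 0.16 × 17000 = 784 + 4620 + 2016 + 2720 = 10140
EV(B) = 0.24 × 14100 + 0.6 × 11600 + 0.16 × (-2600) = 3384 + 6960 − 416 = 9928
EV(C) = 0.56 × 2800 + 0.28 × 300 + 0.16 × 3200 = 1568 + 84 + 512 = 2164
Overall = 0.12 × 10140 + 0.44 × 9928 + 0.44 × 2164 = 1216.8 + 4368.32 + 952.16 = 6537.28

$6,537.28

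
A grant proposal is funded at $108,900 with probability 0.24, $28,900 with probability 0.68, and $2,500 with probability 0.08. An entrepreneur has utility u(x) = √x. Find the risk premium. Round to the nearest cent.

E[u] = 0.24·√108900 + 0.68·√28900 + 0.08·√2500 = 0.24·330 + 0.68·170 + 0.08·50 = 198.8
CE = (198.8)² = 39521.44
Risk premium = EV − CE = 45988 − 39521.44 = 6466.56

$6,466.56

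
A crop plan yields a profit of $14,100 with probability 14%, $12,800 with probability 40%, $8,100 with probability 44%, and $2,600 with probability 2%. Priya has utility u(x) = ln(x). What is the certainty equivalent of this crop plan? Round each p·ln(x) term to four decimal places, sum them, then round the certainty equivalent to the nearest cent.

E[u] = 0.14·ln(14100) + 0.4·ln(12800) + 0.44·ln(8100) + 0.02·ln(2600) = 1.3376 + 3.7829 + 3.9598 + 0.1573 = 9.2376
CE = e^9.2376 ≈ 10276.35

$10,276.35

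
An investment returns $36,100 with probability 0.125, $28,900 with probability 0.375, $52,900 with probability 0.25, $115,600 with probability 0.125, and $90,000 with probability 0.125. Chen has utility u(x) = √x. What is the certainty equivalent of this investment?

$50,625

E[u] = 0.125·√36100 + 0.375·√28900 + 0.25·√52900 + 0.125·√115600 + 0.125·√90000 = 0.125·190 + 0.375·170 + 0.25·230 + 0.125·340 + 0.125·300 = 225
CE = (225)² = 50625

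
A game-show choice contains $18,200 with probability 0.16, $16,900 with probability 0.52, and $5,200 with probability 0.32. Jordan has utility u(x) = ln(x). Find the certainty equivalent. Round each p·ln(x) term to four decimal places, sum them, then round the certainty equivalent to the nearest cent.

$11,728.77

E[u] = 0.16·ln(18200) + 0.52·ln(16900) + 0.32·ln(5200) = 1.5695 + 5.0622 + 2.7381 = 9.3698
CE = e^9.3698 ≈ 11728.77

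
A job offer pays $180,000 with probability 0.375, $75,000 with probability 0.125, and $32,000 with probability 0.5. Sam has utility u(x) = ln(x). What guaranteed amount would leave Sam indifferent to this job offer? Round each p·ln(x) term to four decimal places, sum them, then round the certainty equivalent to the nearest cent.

E[u] = 0.375·ln(180000) + 0.125·ln(75000) + 0.5·ln(32000) = 4.5378 + 1.4032 + 5.1867 = 11.1277
CE = e^11.1277 ≈ 68029.72

$68,029.72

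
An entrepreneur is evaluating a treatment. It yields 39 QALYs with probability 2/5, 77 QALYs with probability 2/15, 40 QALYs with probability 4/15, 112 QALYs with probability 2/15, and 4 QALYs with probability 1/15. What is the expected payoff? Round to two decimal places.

EV = 2/5 × 39 + 2/15 × 77 + 4/15 × 40 + 2/15 × 112 + 1/15 × 4 = 15.6 + 10.2667 + 10.6667 + 14.9333 + 0.2667 = 51.7333

51.73 QALYs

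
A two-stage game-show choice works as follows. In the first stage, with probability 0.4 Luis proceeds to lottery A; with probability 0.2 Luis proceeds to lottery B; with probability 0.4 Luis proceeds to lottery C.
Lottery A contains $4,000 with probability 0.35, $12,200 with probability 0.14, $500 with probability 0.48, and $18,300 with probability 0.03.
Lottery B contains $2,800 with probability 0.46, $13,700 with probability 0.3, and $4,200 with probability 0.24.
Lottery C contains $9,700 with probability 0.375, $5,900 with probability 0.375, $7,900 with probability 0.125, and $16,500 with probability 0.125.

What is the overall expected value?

EV(A) = 0.35 × 4000 + 0.14 × 12200 + 0.48 × 500 + 0.03 × 18300 = 1400 + 1708 + 240 + 549 = 3897
EV(B) = 0.46 × 2800 + 0.3 × 13700 + 0.24 × 4200 = 1288 + 4110 + 1008 = 6406
EV(C) = 0.375 × 9700 + 0.375 × 5900 + 0.125 × 7900 + 0.125 × 16500 = 3637.5 + 2212.5 + 987.5 + 2062.5 = 8900
Overall = 0.4 × 3897 + 0.2 × 6406 + 0.4 × 8900 = 1558.8 + 1281.2 + 3560 = 6400

$6,400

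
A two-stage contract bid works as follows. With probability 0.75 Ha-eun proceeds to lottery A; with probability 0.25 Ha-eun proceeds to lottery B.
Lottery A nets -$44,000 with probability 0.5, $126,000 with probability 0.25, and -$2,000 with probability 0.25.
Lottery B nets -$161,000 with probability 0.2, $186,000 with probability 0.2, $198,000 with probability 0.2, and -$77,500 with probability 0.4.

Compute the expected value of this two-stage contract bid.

$10,150

EV(A) = 0.5 × (-44000) + 0.25 × 126000 + 0.25 × (-2000) = -22000 + 31500 − 500 = 9000
EV(B) = 0.2 × (-161000) + 0.2 × 186000 + 0.2 × 198000 + 0.4 × (-77500) = -32200 + 37200 + 39600 − 31000 = 13600
Overall = 0.75 × 9000 + 0.25 × 13600 = 6750 + 3400 = 10150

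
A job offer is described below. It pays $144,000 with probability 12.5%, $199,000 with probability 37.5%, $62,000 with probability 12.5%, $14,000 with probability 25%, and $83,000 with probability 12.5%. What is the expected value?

$114,250

EV = 0.125 × 144000 + 0.375 × 199000 + 0.125 × 62000 + 0.25 × 14000 + 0.125 × 83000 = 18000 + 74625 + 7750 + 3500 + 10375 = 114250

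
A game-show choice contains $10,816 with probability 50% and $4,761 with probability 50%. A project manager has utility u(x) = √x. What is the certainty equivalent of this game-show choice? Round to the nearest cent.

$7,482.25

E[u] = 0.5·√10816 + 0.5·√4761 = 0.5·104 + 0.5·69 = 86.5
CE = (86.5)² = 7482.25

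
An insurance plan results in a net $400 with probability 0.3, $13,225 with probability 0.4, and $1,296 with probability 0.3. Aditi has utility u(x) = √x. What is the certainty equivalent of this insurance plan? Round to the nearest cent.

$3,943.84

E[u] = 0.3·√400 + 0.4·√13225 + 0.3·√1296 = 0.3·20 + 0.4·115 + 0.3·36 = 62.8
CE = (62.8)² = 3943.84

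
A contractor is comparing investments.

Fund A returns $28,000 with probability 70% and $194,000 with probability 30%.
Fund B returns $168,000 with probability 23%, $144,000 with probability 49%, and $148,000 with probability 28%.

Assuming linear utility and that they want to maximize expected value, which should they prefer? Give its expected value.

Fund B ($150,640)

Fund A = 0.7 × 28000 + 0.3 × 194000 = 19600 + 58200 = 77800
Fund B = 0.23 × 168000 + 0.49 × 144000 + 0.28 × 148000 = 38640 + 70560 + 41440 = 150640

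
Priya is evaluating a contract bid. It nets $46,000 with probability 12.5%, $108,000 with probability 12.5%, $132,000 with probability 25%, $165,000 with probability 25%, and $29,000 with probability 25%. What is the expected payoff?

$100,750

EV = 0.125 × 46000 + 0.125 × 108000 + 0.25 × 132000 + 0.25 × 165000 + 0.25 × 29000 = 5750 + 13500 + 33000 + 41250 + 7250 = 100750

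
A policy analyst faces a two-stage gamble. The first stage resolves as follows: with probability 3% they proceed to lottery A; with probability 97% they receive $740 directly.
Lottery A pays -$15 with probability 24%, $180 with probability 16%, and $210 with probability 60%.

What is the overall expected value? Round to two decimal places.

EV(A) = 0.24 × (-15) + 0.16 × 180 + 0.6 × 210 = -3.6 + 28.8 + 126 = 151.2
Branch B: 740 (certain)
Overall = 0.03 × 151.2 + 0.97 × 740 = 4.536 + 717.8 = 722.336

$722.34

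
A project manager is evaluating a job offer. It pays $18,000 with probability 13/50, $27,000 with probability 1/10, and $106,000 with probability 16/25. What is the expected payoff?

EV = 13/50 × 18000 + 1/10 × 27000 + 16/25 × 106000 = 4680 + 2700 + 67840 = 75220

$75,220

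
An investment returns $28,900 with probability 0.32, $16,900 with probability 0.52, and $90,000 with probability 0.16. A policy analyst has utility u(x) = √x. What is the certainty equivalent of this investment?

$28,900

E[u] = 0.32·√28900 + 0.52·√16900 + 0.16·√90000 = 0.32·170 + 0.52·130 + 0.16·300 = 170
CE = (170)² = 28900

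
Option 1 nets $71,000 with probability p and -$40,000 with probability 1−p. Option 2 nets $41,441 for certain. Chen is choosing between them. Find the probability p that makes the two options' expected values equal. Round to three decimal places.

p·71000 + (1−p)·(-40000) = 41441
111000p − 40000 = 41441
p = (41441 + 40000) / 111000

p = 0.734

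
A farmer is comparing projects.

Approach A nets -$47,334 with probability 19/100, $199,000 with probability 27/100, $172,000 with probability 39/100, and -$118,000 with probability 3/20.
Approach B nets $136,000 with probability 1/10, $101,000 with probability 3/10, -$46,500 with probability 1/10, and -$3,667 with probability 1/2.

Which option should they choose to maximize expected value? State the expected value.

Approach A ($94,116.54)

Approach A = 19/100 × (-47334) + 27/100 × 199000 + 39/100 × 172000 + 3/20 × (-118000) = -8993.46 + 53730 + 67080 − 17700 = 94116.54
Approach B = 1/10 × 136000 + 3/10 × 101000 + 1/10 × (-46500) + 1/2 × (-3667) = 13600 + 30300 − 4650 − 1833.5 = 37416.5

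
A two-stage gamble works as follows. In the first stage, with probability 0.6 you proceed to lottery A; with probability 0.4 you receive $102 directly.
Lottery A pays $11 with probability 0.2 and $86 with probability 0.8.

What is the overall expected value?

EV(A) = 0.2 × 11 + 0.8 × 86 = 2.2 + 68.8 = 71
Branch B: 102 (certain)
Overall = 0.6 × 71 + 0.4 × 102 = 42.6 + 40.8 = 83.4

$83.40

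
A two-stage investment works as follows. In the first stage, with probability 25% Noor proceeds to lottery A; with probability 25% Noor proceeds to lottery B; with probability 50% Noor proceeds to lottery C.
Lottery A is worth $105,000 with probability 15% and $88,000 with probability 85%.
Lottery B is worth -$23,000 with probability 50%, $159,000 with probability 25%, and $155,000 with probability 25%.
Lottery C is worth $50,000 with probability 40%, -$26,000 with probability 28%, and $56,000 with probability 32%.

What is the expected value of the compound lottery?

$54,707.50

EV(A) = 0.15 × 105000 + 0.85 × 88000 = 15750 + 74800 = 90550
EV(B) = 0.5 × (-23000) + 0.25 × 159000 + 0.25 × 155000 = -11500 + 39750 + 38750 = 67000
EV(C) = 0.4 × 50000 + 0.28 × (-26000) + 0.32 × 56000 = 20000 − 7280 + 17920 = 30640
Overall = 0.25 × 90550 + 0.25 × 67000 + 0.5 × 30640 = 22637.5 + 16750 + 15320 = 54707.5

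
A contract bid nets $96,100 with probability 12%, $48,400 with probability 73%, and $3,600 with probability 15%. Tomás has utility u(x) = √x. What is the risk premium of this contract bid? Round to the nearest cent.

E[u] = 0.12·√96100 + 0.73·√48400 + 0.15·√3600 = 0.12·310 + 0.73·220 + 0.15·60 = 206.8
CE = (206.8)² = 42766.24
Risk premium = EV − CE = 47404 − 42766.24 = 4637.76

$4,637.76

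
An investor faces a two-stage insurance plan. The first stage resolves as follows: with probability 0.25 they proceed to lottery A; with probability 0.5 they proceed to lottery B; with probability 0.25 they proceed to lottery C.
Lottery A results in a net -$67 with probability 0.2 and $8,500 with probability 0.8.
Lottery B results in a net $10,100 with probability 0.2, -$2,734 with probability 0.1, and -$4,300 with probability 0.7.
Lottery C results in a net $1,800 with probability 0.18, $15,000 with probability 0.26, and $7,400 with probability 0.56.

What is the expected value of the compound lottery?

$3,156.95

EV(A) = 0.2 × (-67) + 0.8 × 8500 = -13.4 + 6800 = 6786.6
EV(B) = 0.2 × 10100 + 0.1 × (-2734) + 0.7 × (-4300) = 2020 − 273.4 − 3010 = -1263.4
EV(C) = 0.18 × 1800 + 0.26 × 15000 + 0.56 × 7400 = 324 + 3900 + 4144 = 8368
Overall = 0.25 × 6786.6 + 0.5 × (-1263.4) + 0.25 × 8368 = 1696.65 − 631.7 + 2092 = 3156.95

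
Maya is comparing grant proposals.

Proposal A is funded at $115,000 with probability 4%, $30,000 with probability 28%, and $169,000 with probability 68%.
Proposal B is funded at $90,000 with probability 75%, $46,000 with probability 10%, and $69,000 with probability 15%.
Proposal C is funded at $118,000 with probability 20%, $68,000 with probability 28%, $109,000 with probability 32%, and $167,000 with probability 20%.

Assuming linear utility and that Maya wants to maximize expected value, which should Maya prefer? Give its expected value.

Proposal A = 0.04 × 115000 + 0.28 × 30000 + 0.68 × 169000 = 4600 + 8400 + 114920 = 127920
Proposal B = 0.75 × 90000 + 0.1 × 46000 + 0.15 × 69000 = 67500 + 4600 + 10350 = 82450
Proposal C = 0.2 × 118000 + 0.28 × 68000 + 0.32 × 109000 + 0.2 × 167000 = 23600 + 19040 + 34880 + 33400 = 110920

Proposal A ($127,920)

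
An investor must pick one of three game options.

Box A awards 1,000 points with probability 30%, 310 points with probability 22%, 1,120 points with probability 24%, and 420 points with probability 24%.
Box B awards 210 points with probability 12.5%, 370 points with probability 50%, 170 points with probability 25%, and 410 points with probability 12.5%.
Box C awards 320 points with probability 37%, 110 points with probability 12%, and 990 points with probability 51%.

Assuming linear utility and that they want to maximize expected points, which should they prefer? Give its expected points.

Box A (737.8 points)

Box A = 0.3 × 1000 + 0.22 × 310 + 0.24 × 1120 + 0.24 × 420 = 300 + 68.2 + 268.8 + 100.8 = 737.8
Box B = 0.125 × 210 + 0.5 × 370 + 0.25 × 170 + 0.125 × 410 = 26.25 + 185 + 42.5 + 51.25 = 305
Box C = 0.37 × 320 + 0.12 × 110 + 0.51 × 990 = 118.4 + 13.2 + 504.9 = 636.5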